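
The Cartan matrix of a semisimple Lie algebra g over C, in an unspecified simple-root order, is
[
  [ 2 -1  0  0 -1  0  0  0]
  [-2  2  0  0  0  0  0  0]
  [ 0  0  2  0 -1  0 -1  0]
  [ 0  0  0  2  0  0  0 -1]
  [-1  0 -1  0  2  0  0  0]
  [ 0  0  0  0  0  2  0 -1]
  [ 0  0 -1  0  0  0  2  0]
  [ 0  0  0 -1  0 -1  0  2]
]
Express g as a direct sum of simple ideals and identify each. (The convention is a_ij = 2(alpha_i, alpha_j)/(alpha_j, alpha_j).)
A3 ⊕ C5

The diagram associated to this matrix has two connected components: the simple roots {alpha_4, alpha_6, alpha_8} form a chain of 3 nodes with single edges (A_3), and {alpha_1, alpha_2, alpha_3, alpha_5, alpha_7} form a chain of 5 nodes with a double edge at one end; the terminal node there is the unique long simple root (C_5). A semisimple Lie algebra decomposes uniquely as the direct sum of simple ideals, one per connected component of its Dynkin diagram, so g ≅ A_3 ⊕ C_5 (dimension 15 + 55 = 70).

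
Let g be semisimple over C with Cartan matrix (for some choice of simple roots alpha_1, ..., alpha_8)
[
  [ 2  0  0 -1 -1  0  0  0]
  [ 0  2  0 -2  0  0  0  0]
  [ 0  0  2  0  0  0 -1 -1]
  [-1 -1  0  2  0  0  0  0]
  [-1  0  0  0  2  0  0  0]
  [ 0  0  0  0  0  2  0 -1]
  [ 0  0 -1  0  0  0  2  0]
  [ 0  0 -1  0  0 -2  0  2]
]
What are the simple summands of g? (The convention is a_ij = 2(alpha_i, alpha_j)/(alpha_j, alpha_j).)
The diagram associated to this matrix has two connected components: the simple roots {alpha_3, alpha_6, alpha_7, alpha_8} form a chain of 4 nodes with a double edge at one end; the terminal node there is the unique short simple root (B_4), and {alpha_1, alpha_2, alpha_4, alpha_5} form a chain of 4 nodes with a double edge at one end; the terminal node there is the unique long simple root (C_4). A semisimple Lie algebra decomposes uniquely as the direct sum of simple ideals, one per connected component of its Dynkin diagram, so g ≅ B_4 ⊕ C_4 (dimension 36 + 36 = 72).

B4 + C4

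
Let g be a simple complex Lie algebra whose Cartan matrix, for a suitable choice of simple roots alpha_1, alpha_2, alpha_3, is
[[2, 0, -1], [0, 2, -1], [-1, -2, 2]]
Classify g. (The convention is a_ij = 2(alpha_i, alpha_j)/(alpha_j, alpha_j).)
B_3

The matrix has rank 3 with 2's on the diagonal. Reading the off-diagonal entries as Dynkin edges (a single edge where a_ij = a_ji = -1; a double or triple edge where a_ij * a_ji = 2 or 3), the diagram is a chain of 3 nodes with a double edge at one end; the terminal node there is the unique short simple root (B_3). One simple-root ordering that puts it in standard form is (alpha_1, alpha_3, alpha_2). So the algebra is type B_3, i.e. so(7).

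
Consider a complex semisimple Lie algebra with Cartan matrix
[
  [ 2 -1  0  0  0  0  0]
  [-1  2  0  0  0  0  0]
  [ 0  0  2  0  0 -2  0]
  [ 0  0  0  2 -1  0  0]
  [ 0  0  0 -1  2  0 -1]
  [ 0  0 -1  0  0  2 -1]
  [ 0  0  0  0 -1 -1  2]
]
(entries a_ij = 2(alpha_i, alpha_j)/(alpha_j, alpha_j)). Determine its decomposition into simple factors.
The diagram associated to this matrix has two connected components: the simple roots {alpha_1, alpha_2} form a chain of 2 nodes with single edges (A_2), and {alpha_3, alpha_4, alpha_5, alpha_6, alpha_7} form a chain of 5 nodes with a double edge at one end; the terminal node there is the unique long simple root (C_5). A semisimple Lie algebra decomposes uniquely as the direct sum of simple ideals, one per connected component of its Dynkin diagram, so g ≅ A_2 ⊕ C_5 (dimension 8 + 55 = 63).

type A_2 ⊕ type C_5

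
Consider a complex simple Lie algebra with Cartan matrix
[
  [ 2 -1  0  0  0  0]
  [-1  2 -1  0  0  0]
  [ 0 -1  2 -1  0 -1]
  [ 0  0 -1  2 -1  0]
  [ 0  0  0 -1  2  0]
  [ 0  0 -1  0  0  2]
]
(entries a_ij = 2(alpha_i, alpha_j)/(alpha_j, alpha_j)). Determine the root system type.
The matrix has rank 6 with 2's on the diagonal. Reading the off-diagonal entries as Dynkin edges (a single edge where a_ij = a_ji = -1; a double or triple edge where a_ij * a_ji = 2 or 3), the diagram is a chain of 5 nodes with one extra node attached to the third node from one end (E_6). One simple-root ordering that puts it in standard form is (alpha_5, alpha_6, alpha_4, alpha_3, alpha_2, alpha_1). So the algebra is type E_6.

E_6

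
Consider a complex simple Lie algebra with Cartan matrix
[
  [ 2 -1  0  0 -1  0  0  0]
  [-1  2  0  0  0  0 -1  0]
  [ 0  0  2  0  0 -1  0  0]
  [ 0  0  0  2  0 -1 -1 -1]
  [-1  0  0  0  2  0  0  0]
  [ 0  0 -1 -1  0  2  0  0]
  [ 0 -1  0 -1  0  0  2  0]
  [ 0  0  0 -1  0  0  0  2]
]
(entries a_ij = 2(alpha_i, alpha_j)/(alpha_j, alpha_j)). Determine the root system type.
E_8

The matrix has rank 8 with 2's on the diagonal. Reading the off-diagonal entries as Dynkin edges (a single edge where a_ij = a_ji = -1; a double or triple edge where a_ij * a_ji = 2 or 3), the diagram is a chain of 7 nodes with one extra node attached to the third node from one end (E_8). One simple-root ordering that puts it in standard form is (alpha_3, alpha_8, alpha_6, alpha_4, alpha_7, alpha_2, alpha_1, alpha_5). So the algebra is type E_8.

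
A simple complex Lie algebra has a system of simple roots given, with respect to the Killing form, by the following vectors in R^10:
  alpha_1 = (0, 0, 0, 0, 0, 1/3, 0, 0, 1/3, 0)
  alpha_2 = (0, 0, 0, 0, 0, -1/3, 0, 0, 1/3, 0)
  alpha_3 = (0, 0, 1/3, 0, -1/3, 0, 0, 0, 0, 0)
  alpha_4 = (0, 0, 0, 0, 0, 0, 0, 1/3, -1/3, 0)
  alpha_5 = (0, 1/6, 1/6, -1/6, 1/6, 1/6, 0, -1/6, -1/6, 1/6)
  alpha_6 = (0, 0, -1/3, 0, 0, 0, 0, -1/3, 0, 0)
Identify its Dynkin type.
E_6

Compute the Cartan integers a_ij = 2(alpha_i, alpha_j)/(alpha_j, alpha_j); the resulting 6x6 Cartan matrix is
[[2, 0, 0, -1, 0, 0], [0, 2, 0, -1, -1, 0], [0, 0, 2, 0, 0, -1], [-1, -1, 0, 2, 0, -1], [0, -1, 0, 0, 2, 0], [0, 0, -1, -1, 0, 2]].
All simple roots have the same length, so the diagram is simply laced. The associated Dynkin diagram is a chain of 5 nodes with one extra node attached to the third node from one end (E_6), so the type is E_6.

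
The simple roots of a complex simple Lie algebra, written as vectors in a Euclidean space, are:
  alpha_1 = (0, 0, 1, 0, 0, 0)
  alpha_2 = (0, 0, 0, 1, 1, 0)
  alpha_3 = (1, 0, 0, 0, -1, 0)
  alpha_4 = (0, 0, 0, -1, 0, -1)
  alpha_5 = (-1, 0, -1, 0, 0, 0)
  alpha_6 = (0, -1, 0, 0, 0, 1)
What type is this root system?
B_6 (so(13))

Compute the Cartan integers a_ij = 2(alpha_i, alpha_j)/(alpha_j, alpha_j); the resulting 6x6 Cartan matrix is
[[2, 0, 0, 0, -1, 0], [0, 2, -1, -1, 0, 0], [0, -1, 2, 0, -1, 0], [0, -1, 0, 2, 0, -1], [-2, 0, -1, 0, 2, 0], [0, 0, 0, -1, 0, 2]].
The roots have two lengths (squared-length ratio 2:1); the short ones are alpha_{1}. The associated Dynkin diagram is a chain of 6 nodes with a double edge at one end; the terminal node there is the unique short simple root (B_6), so the type is B_6 (the algebra so(13)).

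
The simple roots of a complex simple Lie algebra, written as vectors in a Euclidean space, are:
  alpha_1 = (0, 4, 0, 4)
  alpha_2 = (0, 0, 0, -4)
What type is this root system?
Compute the Cartan integers a_ij = 2(alpha_i, alpha_j)/(alpha_j, alpha_j); the resulting 2x2 Cartan matrix is
[[2, -2], [-1, 2]].
The roots have two lengths (squared-length ratio 2:1); the short ones are alpha_{2}. The associated Dynkin diagram is a chain of 2 nodes with a double edge at one end; the terminal node there is the unique short simple root (B_2), so the type is B_2 (the algebra so(5)).

B_2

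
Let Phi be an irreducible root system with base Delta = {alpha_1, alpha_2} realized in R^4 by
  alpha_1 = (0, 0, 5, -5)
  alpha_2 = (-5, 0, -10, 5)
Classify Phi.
Compute the Cartan integers a_ij = 2(alpha_i, alpha_j)/(alpha_j, alpha_j); the resulting 2x2 Cartan matrix is
[[2, -1], [-3, 2]].
The roots have two lengths (squared-length ratio 3:1); the short ones are alpha_{1}. The associated Dynkin diagram is two nodes joined by a triple edge (G_2), so the type is G_2.

G_2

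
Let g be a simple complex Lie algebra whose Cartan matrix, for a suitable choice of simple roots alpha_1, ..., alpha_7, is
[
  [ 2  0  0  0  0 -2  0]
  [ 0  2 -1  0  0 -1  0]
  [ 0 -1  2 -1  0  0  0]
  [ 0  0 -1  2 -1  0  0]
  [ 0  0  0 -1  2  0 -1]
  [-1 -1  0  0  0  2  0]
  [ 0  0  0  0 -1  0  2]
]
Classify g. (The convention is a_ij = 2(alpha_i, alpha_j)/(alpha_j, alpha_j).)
C7

The matrix has rank 7 with 2's on the diagonal. Reading the off-diagonal entries as Dynkin edges (a single edge where a_ij = a_ji = -1; a double or triple edge where a_ij * a_ji = 2 or 3), the diagram is a chain of 7 nodes with a double edge at one end; the terminal node there is the unique long simple root (C_7). One simple-root ordering that puts it in standard form is (alpha_7, alpha_5, alpha_4, alpha_3, alpha_2, alpha_6, alpha_1). So the algebra is type C_7, i.e. sp(14).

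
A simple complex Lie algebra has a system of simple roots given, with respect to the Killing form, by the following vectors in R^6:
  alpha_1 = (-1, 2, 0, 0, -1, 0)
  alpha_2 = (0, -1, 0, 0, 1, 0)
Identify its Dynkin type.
Compute the Cartan integers a_ij = 2(alpha_i, alpha_j)/(alpha_j, alpha_j); the resulting 2x2 Cartan matrix is
[[2, -3], [-1, 2]].
The roots have two lengths (squared-length ratio 3:1); the short ones are alpha_{2}. The associated Dynkin diagram is two nodes joined by a triple edge (G_2), so the type is G_2.

G_2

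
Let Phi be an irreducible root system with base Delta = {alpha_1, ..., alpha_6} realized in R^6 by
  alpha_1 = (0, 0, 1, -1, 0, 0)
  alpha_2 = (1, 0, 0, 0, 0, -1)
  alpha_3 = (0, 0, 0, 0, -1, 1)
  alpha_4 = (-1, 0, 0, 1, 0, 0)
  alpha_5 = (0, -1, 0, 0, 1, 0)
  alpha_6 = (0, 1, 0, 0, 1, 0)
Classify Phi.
Compute the Cartan integers a_ij = 2(alpha_i, alpha_j)/(alpha_j, alpha_j); the resulting 6x6 Cartan matrix is
[[2, 0, 0, -1, 0, 0], [0, 2, -1, -1, 0, 0], [0, -1, 2, 0, -1, -1], [-1, -1, 0, 2, 0, 0], [0, 0, -1, 0, 2, 0], [0, 0, -1, 0, 0, 2]].
All simple roots have the same length, so the diagram is simply laced. The associated Dynkin diagram is a chain of 4 nodes with a fork of two nodes at one end (D_6), so the type is D_6 (the algebra so(12)).

type D_6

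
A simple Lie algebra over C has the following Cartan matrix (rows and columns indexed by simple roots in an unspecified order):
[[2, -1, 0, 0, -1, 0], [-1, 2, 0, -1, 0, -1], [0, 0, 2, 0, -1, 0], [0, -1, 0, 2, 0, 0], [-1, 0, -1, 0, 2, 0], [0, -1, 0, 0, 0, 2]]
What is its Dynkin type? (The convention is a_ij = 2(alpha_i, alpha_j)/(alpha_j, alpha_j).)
The matrix has rank 6 with 2's on the diagonal. Reading the off-diagonal entries as Dynkin edges (a single edge where a_ij = a_ji = -1; a double or triple edge where a_ij * a_ji = 2 or 3), the diagram is a chain of 4 nodes with a fork of two nodes at one end (D_6). One simple-root ordering that puts it in standard form is (alpha_3, alpha_5, alpha_1, alpha_2, alpha_6, alpha_4). So the algebra is type D_6, i.e. so(12).

D_6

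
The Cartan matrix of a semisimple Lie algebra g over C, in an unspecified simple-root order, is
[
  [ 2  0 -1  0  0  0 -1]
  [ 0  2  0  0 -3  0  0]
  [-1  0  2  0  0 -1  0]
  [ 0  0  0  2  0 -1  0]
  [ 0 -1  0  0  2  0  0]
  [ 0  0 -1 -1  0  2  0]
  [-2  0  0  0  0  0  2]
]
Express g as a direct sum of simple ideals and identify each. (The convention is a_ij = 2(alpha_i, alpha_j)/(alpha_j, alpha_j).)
C5 ⊕ G2

The diagram associated to this matrix has two connected components: the simple roots {alpha_1, alpha_3, alpha_4, alpha_6, alpha_7} form a chain of 5 nodes with a double edge at one end; the terminal node there is the unique long simple root (C_5), and {alpha_2, alpha_5} form two nodes joined by a triple edge (G_2). A semisimple Lie algebra decomposes uniquely as the direct sum of simple ideals, one per connected component of its Dynkin diagram, so g ≅ C_5 ⊕ G_2 (dimension 55 + 14 = 69).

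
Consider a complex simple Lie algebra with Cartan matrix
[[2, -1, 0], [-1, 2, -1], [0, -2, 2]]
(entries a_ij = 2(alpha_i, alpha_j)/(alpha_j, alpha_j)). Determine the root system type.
The matrix has rank 3 with 2's on the diagonal. Reading the off-diagonal entries as Dynkin edges (a single edge where a_ij = a_ji = -1; a double or triple edge where a_ij * a_ji = 2 or 3), the diagram is a chain of 3 nodes with a double edge at one end; the terminal node there is the unique long simple root (C_3). One simple-root ordering that puts it in standard form is (alpha_1, alpha_2, alpha_3). So the algebra is type C_3, i.e. sp(6).

C_3 (sp(6))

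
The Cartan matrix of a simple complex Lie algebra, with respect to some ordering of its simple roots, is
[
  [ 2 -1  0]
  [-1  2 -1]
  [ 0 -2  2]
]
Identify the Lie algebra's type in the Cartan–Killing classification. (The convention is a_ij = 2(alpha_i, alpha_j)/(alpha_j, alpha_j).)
C_3 (sp(6))

The matrix has rank 3 with 2's on the diagonal. Reading the off-diagonal entries as Dynkin edges (a single edge where a_ij = a_ji = -1; a double or triple edge where a_ij * a_ji = 2 or 3), the diagram is a chain of 3 nodes with a double edge at one end; the terminal node there is the unique long simple root (C_3). One simple-root ordering that puts it in standard form is (alpha_1, alpha_2, alpha_3). So the algebra is type C_3, i.e. sp(6).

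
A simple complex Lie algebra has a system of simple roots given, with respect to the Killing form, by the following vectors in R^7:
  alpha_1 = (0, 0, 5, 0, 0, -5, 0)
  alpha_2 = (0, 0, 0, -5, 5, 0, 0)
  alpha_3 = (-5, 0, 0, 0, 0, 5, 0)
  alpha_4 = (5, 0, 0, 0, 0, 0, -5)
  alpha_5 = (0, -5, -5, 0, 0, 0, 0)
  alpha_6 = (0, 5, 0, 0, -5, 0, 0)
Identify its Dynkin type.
Compute the Cartan integers a_ij = 2(alpha_i, alpha_j)/(alpha_j, alpha_j); the resulting 6x6 Cartan matrix is
[[2, 0, -1, 0, -1, 0], [0, 2, 0, 0, 0, -1], [-1, 0, 2, -1, 0, 0], [0, 0, -1, 2, 0, 0], [-1, 0, 0, 0, 2, -1], [0, -1, 0, 0, -1, 2]].
All simple roots have the same length, so the diagram is simply laced. The associated Dynkin diagram is a chain of 6 nodes with single edges (A_6), so the type is A_6 (the algebra sl(7)).

A_6 (sl(7))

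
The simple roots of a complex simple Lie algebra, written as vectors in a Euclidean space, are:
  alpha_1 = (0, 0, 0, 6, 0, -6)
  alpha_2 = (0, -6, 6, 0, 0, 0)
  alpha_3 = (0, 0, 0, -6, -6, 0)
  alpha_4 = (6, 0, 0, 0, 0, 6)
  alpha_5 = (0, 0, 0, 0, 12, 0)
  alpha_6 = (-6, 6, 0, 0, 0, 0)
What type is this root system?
C6

Compute the Cartan integers a_ij = 2(alpha_i, alpha_j)/(alpha_j, alpha_j); the resulting 6x6 Cartan matrix is
[[2, 0, -1, -1, 0, 0], [0, 2, 0, 0, 0, -1], [-1, 0, 2, 0, -1, 0], [-1, 0, 0, 2, 0, -1], [0, 0, -2, 0, 2, 0], [0, -1, 0, -1, 0, 2]].
The roots have two lengths (squared-length ratio 2:1); the short ones are alpha_{1,2,3,4,6}. The associated Dynkin diagram is a chain of 6 nodes with a double edge at one end; the terminal node there is the unique long simple root (C_6), so the type is C_6 (the algebra sp(12)).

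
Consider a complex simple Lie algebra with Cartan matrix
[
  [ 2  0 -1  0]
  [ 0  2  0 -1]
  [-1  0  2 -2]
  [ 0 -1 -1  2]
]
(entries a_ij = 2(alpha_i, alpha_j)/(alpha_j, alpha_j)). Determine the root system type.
The matrix has rank 4 with 2's on the diagonal. Reading the off-diagonal entries as Dynkin edges (a single edge where a_ij = a_ji = -1; a double or triple edge where a_ij * a_ji = 2 or 3), the diagram is a chain of 4 nodes with a double edge between the middle two (F_4). One simple-root ordering that puts it in standard form is (alpha_1, alpha_3, alpha_4, alpha_2). So the algebra is type F_4.

F4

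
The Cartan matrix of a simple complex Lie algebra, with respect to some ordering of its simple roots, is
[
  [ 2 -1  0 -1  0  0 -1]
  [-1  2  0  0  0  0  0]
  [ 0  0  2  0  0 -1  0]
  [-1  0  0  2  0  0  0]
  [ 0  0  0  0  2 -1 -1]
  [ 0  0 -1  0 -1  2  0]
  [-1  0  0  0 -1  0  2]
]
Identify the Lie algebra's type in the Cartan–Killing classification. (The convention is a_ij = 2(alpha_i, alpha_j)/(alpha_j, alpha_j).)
The matrix has rank 7 with 2's on the diagonal. Reading the off-diagonal entries as Dynkin edges (a single edge where a_ij = a_ji = -1; a double or triple edge where a_ij * a_ji = 2 or 3), the diagram is a chain of 5 nodes with a fork of two nodes at one end (D_7). One simple-root ordering that puts it in standard form is (alpha_3, alpha_6, alpha_5, alpha_7, alpha_1, alpha_2, alpha_4). So the algebra is type D_7, i.e. so(14).

type D_7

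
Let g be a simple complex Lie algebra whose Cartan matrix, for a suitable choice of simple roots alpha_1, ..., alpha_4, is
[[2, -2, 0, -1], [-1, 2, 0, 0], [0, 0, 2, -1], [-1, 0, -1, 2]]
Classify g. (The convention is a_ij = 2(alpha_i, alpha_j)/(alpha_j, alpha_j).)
B_4

The matrix has rank 4 with 2's on the diagonal. Reading the off-diagonal entries as Dynkin edges (a single edge where a_ij = a_ji = -1; a double or triple edge where a_ij * a_ji = 2 or 3), the diagram is a chain of 4 nodes with a double edge at one end; the terminal node there is the unique short simple root (B_4). One simple-root ordering that puts it in standard form is (alpha_3, alpha_4, alpha_1, alpha_2). So the algebra is type B_4, i.e. so(9).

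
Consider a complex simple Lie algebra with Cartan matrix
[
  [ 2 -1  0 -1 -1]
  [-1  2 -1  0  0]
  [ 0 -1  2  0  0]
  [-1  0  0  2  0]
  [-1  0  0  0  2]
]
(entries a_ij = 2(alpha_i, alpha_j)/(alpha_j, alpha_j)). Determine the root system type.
The matrix has rank 5 with 2's on the diagonal. Reading the off-diagonal entries as Dynkin edges (a single edge where a_ij = a_ji = -1; a double or triple edge where a_ij * a_ji = 2 or 3), the diagram is a chain of 3 nodes with a fork of two nodes at one end (D_5). One simple-root ordering that puts it in standard form is (alpha_3, alpha_2, alpha_1, alpha_5, alpha_4). So the algebra is type D_5, i.e. so(10).

D_5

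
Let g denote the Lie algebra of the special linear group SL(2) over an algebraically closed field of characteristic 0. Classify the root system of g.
type A_1

This is sl(2), which has dimension 2^2 - 1 = 3 and rank 2 - 1 = 1 (a Cartan subalgebra is the diagonal traceless matrices). In the classification of classical Lie algebras, the special linear algebra sl(n+1) has type A_n; here n = 1, so the Dynkin diagram is a chain of 1 nodes with single edges (A_1). Hence the type is A_1.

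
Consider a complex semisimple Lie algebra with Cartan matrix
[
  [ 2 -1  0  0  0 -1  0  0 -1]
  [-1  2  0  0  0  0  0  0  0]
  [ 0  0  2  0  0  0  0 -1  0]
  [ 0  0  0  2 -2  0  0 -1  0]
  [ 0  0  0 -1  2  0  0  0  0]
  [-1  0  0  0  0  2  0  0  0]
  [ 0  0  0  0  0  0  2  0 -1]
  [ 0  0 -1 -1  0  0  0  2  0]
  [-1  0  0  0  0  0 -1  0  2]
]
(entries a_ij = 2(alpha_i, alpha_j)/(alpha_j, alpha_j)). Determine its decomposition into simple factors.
B4 ⊕ D5

The diagram associated to this matrix has two connected components: the simple roots {alpha_3, alpha_4, alpha_5, alpha_8} form a chain of 4 nodes with a double edge at one end; the terminal node there is the unique short simple root (B_4), and {alpha_1, alpha_2, alpha_6, alpha_7, alpha_9} form a chain of 3 nodes with a fork of two nodes at one end (D_5). A semisimple Lie algebra decomposes uniquely as the direct sum of simple ideals, one per connected component of its Dynkin diagram, so g ≅ B_4 ⊕ D_5 (dimension 36 + 45 = 81).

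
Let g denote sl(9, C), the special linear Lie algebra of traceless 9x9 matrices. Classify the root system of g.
This is sl(9), which has dimension 9^2 - 1 = 80 and rank 9 - 1 = 8 (a Cartan subalgebra is the diagonal traceless matrices). In the classification of classical Lie algebras, the special linear algebra sl(n+1) has type A_n; here n = 8, so the Dynkin diagram is a chain of 8 nodes with single edges (A_8). Hence the type is A_8.

A8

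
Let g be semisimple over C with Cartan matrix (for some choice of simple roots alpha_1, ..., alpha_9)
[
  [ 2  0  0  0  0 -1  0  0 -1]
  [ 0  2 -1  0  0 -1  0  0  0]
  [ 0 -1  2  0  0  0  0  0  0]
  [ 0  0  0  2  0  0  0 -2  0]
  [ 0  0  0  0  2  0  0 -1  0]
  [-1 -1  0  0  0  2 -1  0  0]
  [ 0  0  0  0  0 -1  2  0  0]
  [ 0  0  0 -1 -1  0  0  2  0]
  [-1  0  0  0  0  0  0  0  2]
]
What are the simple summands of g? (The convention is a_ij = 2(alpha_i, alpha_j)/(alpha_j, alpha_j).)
The diagram associated to this matrix has two connected components: the simple roots {alpha_4, alpha_5, alpha_8} form a chain of 3 nodes with a double edge at one end; the terminal node there is the unique long simple root (C_3), and {alpha_1, alpha_2, alpha_3, alpha_6, alpha_7, alpha_9} form a chain of 5 nodes with one extra node attached to the third node from one end (E_6). A semisimple Lie algebra decomposes uniquely as the direct sum of simple ideals, one per connected component of its Dynkin diagram, so g ≅ C_3 ⊕ E_6 (dimension 21 + 78 = 99).

C_3 ⊕ E_6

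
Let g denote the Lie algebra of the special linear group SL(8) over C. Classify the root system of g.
This is sl(8), which has dimension 8^2 - 1 = 63 and rank 8 - 1 = 7 (a Cartan subalgebra is the diagonal traceless matrices). In the classification of classical Lie algebras, the special linear algebra sl(n+1) has type A_n; here n = 7, so the Dynkin diagram is a chain of 7 nodes with single edges (A_7). Hence the type is A_7.

A_7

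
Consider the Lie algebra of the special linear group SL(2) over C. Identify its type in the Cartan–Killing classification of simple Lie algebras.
A_1 (sl(2))

This is sl(2), which has dimension 2^2 - 1 = 3 and rank 2 - 1 = 1 (a Cartan subalgebra is the diagonal traceless matrices). In the classification of classical Lie algebras, the special linear algebra sl(n+1) has type A_n; here n = 1, so the Dynkin diagram is a chain of 1 nodes with single edges (A_1). Hence the type is A_1.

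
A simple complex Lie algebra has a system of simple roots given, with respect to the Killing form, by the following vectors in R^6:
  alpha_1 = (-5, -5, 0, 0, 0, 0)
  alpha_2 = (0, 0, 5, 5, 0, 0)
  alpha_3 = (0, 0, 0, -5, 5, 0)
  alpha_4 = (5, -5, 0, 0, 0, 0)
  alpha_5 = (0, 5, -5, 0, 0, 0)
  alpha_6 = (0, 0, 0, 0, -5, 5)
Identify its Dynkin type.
type D_6

Compute the Cartan integers a_ij = 2(alpha_i, alpha_j)/(alpha_j, alpha_j); the resulting 6x6 Cartan matrix is
[[2, 0, 0, 0, -1, 0], [0, 2, -1, 0, -1, 0], [0, -1, 2, 0, 0, -1], [0, 0, 0, 2, -1, 0], [-1, -1, 0, -1, 2, 0], [0, 0, -1, 0, 0, 2]].
All simple roots have the same length, so the diagram is simply laced. The associated Dynkin diagram is a chain of 4 nodes with a fork of two nodes at one end (D_6), so the type is D_6 (the algebra so(12)).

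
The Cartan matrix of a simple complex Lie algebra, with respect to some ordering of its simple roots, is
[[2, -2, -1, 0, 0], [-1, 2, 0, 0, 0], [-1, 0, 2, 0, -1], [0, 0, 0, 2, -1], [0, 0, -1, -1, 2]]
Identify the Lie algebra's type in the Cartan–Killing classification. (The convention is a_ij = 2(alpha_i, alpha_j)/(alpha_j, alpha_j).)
type B_5

The matrix has rank 5 with 2's on the diagonal. Reading the off-diagonal entries as Dynkin edges (a single edge where a_ij = a_ji = -1; a double or triple edge where a_ij * a_ji = 2 or 3), the diagram is a chain of 5 nodes with a double edge at one end; the terminal node there is the unique short simple root (B_5). One simple-root ordering that puts it in standard form is (alpha_4, alpha_5, alpha_3, alpha_1, alpha_2). So the algebra is type B_5, i.e. so(11).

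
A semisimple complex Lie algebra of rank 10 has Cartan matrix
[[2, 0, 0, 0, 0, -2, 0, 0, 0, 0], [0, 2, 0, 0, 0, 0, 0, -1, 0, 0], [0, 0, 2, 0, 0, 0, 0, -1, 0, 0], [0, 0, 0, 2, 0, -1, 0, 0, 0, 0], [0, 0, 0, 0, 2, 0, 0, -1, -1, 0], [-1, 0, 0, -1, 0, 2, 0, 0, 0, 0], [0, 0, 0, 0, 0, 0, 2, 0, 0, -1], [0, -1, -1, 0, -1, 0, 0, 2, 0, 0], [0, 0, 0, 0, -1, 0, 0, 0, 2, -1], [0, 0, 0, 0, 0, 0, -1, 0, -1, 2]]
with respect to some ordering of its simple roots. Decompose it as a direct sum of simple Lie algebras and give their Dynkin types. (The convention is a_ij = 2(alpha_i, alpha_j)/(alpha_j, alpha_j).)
type C_3 + type D_7

The diagram associated to this matrix has two connected components: the simple roots {alpha_1, alpha_4, alpha_6} form a chain of 3 nodes with a double edge at one end; the terminal node there is the unique long simple root (C_3), and {alpha_2, alpha_3, alpha_5, alpha_7, alpha_8, alpha_9, alpha_10} form a chain of 5 nodes with a fork of two nodes at one end (D_7). A semisimple Lie algebra decomposes uniquely as the direct sum of simple ideals, one per connected component of its Dynkin diagram, so g ≅ C_3 ⊕ D_7 (dimension 21 + 91 = 112).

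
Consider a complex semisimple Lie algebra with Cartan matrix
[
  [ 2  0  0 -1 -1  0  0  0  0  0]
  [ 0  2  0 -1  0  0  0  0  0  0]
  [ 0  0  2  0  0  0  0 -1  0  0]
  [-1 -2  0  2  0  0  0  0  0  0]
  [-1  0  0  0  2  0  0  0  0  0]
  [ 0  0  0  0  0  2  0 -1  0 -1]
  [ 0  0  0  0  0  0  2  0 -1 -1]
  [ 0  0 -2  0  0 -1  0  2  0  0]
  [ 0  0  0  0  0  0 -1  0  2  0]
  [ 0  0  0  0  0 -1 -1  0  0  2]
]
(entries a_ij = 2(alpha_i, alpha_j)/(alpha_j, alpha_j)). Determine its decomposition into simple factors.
The diagram associated to this matrix has two connected components: the simple roots {alpha_1, alpha_2, alpha_4, alpha_5} form a chain of 4 nodes with a double edge at one end; the terminal node there is the unique short simple root (B_4), and {alpha_3, alpha_6, alpha_7, alpha_8, alpha_9, alpha_10} form a chain of 6 nodes with a double edge at one end; the terminal node there is the unique short simple root (B_6). A semisimple Lie algebra decomposes uniquely as the direct sum of simple ideals, one per connected component of its Dynkin diagram, so g ≅ B_4 ⊕ B_6 (dimension 36 + 78 = 114).

B_4 (so(9)) + B_6 (so(13))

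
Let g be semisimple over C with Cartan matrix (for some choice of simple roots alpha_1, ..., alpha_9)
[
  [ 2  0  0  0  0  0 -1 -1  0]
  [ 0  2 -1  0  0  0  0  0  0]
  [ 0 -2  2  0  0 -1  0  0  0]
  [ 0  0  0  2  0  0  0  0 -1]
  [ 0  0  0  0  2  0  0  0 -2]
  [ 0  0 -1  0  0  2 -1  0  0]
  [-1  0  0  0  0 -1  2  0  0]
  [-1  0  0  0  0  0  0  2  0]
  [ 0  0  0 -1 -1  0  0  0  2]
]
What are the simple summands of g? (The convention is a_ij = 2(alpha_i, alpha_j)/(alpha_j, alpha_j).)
The diagram associated to this matrix has two connected components: the simple roots {alpha_1, alpha_2, alpha_3, alpha_6, alpha_7, alpha_8} form a chain of 6 nodes with a double edge at one end; the terminal node there is the unique short simple root (B_6), and {alpha_4, alpha_5, alpha_9} form a chain of 3 nodes with a double edge at one end; the terminal node there is the unique long simple root (C_3). A semisimple Lie algebra decomposes uniquely as the direct sum of simple ideals, one per connected component of its Dynkin diagram, so g ≅ B_6 ⊕ C_3 (dimension 78 + 21 = 99).

B_6 ⊕ C_3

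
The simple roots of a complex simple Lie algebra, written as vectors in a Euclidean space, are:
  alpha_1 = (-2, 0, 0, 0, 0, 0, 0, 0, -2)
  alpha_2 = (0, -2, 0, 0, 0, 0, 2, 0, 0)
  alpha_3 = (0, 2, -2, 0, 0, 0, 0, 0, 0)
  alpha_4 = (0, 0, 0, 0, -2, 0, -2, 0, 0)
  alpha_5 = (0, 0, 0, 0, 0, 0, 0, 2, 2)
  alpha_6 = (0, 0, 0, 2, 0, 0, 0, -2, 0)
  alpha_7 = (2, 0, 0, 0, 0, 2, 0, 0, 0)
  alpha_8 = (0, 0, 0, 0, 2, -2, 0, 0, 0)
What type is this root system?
Compute the Cartan integers a_ij = 2(alpha_i, alpha_j)/(alpha_j, alpha_j); the resulting 8x8 Cartan matrix is
[[2, 0, 0, 0, -1, 0, -1, 0], [0, 2, -1, -1, 0, 0, 0, 0], [0, -1, 2, 0, 0, 0, 0, 0], [0, -1, 0, 2, 0, 0, 0, -1], [-1, 0, 0, 0, 2, -1, 0, 0], [0, 0, 0, 0, -1, 2, 0, 0], [-1, 0, 0, 0, 0, 0, 2, -1], [0, 0, 0, -1, 0, 0, -1, 2]].
All simple roots have the same length, so the diagram is simply laced. The associated Dynkin diagram is a chain of 8 nodes with single edges (A_8), so the type is A_8 (the algebra sl(9)).

type A_8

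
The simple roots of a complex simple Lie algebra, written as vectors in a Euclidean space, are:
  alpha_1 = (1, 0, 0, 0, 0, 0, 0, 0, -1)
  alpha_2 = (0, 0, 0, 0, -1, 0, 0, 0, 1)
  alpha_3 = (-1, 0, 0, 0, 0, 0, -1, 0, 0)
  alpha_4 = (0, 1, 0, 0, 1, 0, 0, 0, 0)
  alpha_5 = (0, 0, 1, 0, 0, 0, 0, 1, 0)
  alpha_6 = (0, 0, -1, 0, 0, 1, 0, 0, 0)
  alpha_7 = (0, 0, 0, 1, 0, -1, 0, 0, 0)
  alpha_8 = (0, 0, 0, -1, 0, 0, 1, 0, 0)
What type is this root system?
Compute the Cartan integers a_ij = 2(alpha_i, alpha_j)/(alpha_j, alpha_j); the resulting 8x8 Cartan matrix is
[[2, -1, -1, 0, 0, 0, 0, 0], [-1, 2, 0, -1, 0, 0, 0, 0], [-1, 0, 2, 0, 0, 0, 0, -1], [0, -1, 0, 2, 0, 0, 0, 0], [0, 0, 0, 0, 2, -1, 0, 0], [0, 0, 0, 0, -1, 2, -1, 0], [0, 0, 0, 0, 0, -1, 2, -1], [0, 0, -1, 0, 0, 0, -1, 2]].
All simple roots have the same length, so the diagram is simply laced. The associated Dynkin diagram is a chain of 8 nodes with single edges (A_8), so the type is A_8 (the algebra sl(9)).

A_8 (sl(9))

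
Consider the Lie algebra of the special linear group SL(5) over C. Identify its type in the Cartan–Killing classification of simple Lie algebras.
type A_4

This is sl(5), which has dimension 5^2 - 1 = 24 and rank 5 - 1 = 4 (a Cartan subalgebra is the diagonal traceless matrices). In the classification of classical Lie algebras, the special linear algebra sl(n+1) has type A_n; here n = 4, so the Dynkin diagram is a chain of 4 nodes with single edges (A_4). Hence the type is A_4.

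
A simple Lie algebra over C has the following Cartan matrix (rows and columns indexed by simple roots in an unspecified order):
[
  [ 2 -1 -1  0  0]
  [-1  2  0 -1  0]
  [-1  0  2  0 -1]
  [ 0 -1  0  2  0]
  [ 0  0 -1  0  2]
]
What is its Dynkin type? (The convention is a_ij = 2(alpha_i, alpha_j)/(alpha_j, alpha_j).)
A_5 (sl(6))

The matrix has rank 5 with 2's on the diagonal. Reading the off-diagonal entries as Dynkin edges (a single edge where a_ij = a_ji = -1; a double or triple edge where a_ij * a_ji = 2 or 3), the diagram is a chain of 5 nodes with single edges (A_5). One simple-root ordering that puts it in standard form is (alpha_5, alpha_3, alpha_1, alpha_2, alpha_4). So the algebra is type A_5, i.e. sl(6).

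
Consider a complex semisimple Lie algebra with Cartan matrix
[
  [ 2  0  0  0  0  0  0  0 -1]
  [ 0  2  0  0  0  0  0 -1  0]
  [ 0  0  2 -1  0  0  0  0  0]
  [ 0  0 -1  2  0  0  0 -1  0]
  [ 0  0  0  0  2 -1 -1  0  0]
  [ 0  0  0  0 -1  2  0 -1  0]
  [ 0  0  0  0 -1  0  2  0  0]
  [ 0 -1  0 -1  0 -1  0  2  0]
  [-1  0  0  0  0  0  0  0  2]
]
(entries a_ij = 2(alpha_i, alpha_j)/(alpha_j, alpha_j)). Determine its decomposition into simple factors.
The diagram associated to this matrix has two connected components: the simple roots {alpha_1, alpha_9} form a chain of 2 nodes with single edges (A_2), and {alpha_2, alpha_3, alpha_4, alpha_5, alpha_6, alpha_7, alpha_8} form a chain of 6 nodes with one extra node attached to the third node from one end (E_7). A semisimple Lie algebra decomposes uniquely as the direct sum of simple ideals, one per connected component of its Dynkin diagram, so g ≅ A_2 ⊕ E_7 (dimension 8 + 133 = 141).

type A_2 ⊕ type E_7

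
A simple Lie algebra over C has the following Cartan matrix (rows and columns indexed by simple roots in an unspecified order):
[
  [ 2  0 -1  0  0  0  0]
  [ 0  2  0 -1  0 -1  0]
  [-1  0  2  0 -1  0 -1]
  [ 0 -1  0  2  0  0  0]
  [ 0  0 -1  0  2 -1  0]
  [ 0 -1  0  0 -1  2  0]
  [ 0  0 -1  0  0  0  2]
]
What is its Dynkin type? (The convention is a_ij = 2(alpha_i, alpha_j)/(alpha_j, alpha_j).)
The matrix has rank 7 with 2's on the diagonal. Reading the off-diagonal entries as Dynkin edges (a single edge where a_ij = a_ji = -1; a double or triple edge where a_ij * a_ji = 2 or 3), the diagram is a chain of 5 nodes with a fork of two nodes at one end (D_7). One simple-root ordering that puts it in standard form is (alpha_4, alpha_2, alpha_6, alpha_5, alpha_3, alpha_7, alpha_1). So the algebra is type D_7, i.e. so(14).

type D_7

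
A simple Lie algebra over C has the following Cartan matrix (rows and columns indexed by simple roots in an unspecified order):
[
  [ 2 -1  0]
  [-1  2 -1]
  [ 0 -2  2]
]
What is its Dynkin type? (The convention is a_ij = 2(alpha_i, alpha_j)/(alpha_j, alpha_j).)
The matrix has rank 3 with 2's on the diagonal. Reading the off-diagonal entries as Dynkin edges (a single edge where a_ij = a_ji = -1; a double or triple edge where a_ij * a_ji = 2 or 3), the diagram is a chain of 3 nodes with a double edge at one end; the terminal node there is the unique long simple root (C_3). One simple-root ordering that puts it in standard form is (alpha_1, alpha_2, alpha_3). So the algebra is type C_3, i.e. sp(6).

C_3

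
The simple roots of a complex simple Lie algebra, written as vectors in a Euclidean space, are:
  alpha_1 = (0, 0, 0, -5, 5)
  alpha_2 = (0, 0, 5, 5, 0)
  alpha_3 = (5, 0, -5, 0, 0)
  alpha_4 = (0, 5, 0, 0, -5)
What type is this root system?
Compute the Cartan integers a_ij = 2(alpha_i, alpha_j)/(alpha_j, alpha_j); the resulting 4x4 Cartan matrix is
[[2, -1, 0, -1], [-1, 2, -1, 0], [0, -1, 2, 0], [-1, 0, 0, 2]].
All simple roots have the same length, so the diagram is simply laced. The associated Dynkin diagram is a chain of 4 nodes with single edges (A_4), so the type is A_4 (the algebra sl(5)).

A4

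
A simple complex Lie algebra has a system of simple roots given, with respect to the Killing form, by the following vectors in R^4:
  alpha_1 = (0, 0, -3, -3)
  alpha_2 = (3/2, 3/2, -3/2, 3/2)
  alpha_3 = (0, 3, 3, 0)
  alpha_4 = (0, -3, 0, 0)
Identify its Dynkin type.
Compute the Cartan integers a_ij = 2(alpha_i, alpha_j)/(alpha_j, alpha_j); the resulting 4x4 Cartan matrix is
[[2, 0, -1, 0], [0, 2, 0, -1], [-1, 0, 2, -2], [0, -1, -1, 2]].
The roots have two lengths (squared-length ratio 2:1); the short ones are alpha_{2,4}. The associated Dynkin diagram is a chain of 4 nodes with a double edge between the middle two (F_4), so the type is F_4.

F_4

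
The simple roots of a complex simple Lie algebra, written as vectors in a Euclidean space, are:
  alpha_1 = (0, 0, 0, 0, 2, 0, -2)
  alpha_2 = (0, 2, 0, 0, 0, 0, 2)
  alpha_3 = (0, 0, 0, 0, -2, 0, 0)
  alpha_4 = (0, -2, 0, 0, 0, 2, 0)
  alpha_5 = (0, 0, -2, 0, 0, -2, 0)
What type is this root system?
Compute the Cartan integers a_ij = 2(alpha_i, alpha_j)/(alpha_j, alpha_j); the resulting 5x5 Cartan matrix is
[[2, -1, -2, 0, 0], [-1, 2, 0, -1, 0], [-1, 0, 2, 0, 0], [0, -1, 0, 2, -1], [0, 0, 0, -1, 2]].
The roots have two lengths (squared-length ratio 2:1); the short ones are alpha_{3}. The associated Dynkin diagram is a chain of 5 nodes with a double edge at one end; the terminal node there is the unique short simple root (B_5), so the type is B_5 (the algebra so(11)).

B5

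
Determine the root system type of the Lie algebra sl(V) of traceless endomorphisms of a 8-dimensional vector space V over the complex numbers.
This is sl(8), which has dimension 8^2 - 1 = 63 and rank 8 - 1 = 7 (a Cartan subalgebra is the diagonal traceless matrices). In the classification of classical Lie algebras, the special linear algebra sl(n+1) has type A_n; here n = 7, so the Dynkin diagram is a chain of 7 nodes with single edges (A_7). Hence the type is A_7.

A_7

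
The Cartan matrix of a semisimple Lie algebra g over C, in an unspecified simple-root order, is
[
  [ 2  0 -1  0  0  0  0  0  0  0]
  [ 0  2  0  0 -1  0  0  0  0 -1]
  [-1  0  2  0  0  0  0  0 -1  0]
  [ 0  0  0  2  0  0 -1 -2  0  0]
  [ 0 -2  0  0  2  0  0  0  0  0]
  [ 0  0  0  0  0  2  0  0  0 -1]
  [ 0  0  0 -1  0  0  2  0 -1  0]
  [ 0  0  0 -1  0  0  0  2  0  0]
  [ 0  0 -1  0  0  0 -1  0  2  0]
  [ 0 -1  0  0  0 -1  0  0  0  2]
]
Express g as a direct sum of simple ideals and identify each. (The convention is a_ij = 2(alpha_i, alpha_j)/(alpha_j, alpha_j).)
The diagram associated to this matrix has two connected components: the simple roots {alpha_1, alpha_3, alpha_4, alpha_7, alpha_8, alpha_9} form a chain of 6 nodes with a double edge at one end; the terminal node there is the unique short simple root (B_6), and {alpha_2, alpha_5, alpha_6, alpha_10} form a chain of 4 nodes with a double edge at one end; the terminal node there is the unique long simple root (C_4). A semisimple Lie algebra decomposes uniquely as the direct sum of simple ideals, one per connected component of its Dynkin diagram, so g ≅ B_6 ⊕ C_4 (dimension 78 + 36 = 114).

B6 + C4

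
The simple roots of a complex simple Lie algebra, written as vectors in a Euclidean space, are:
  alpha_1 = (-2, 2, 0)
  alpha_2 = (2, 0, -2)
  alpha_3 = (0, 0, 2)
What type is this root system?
B3

Compute the Cartan integers a_ij = 2(alpha_i, alpha_j)/(alpha_j, alpha_j); the resulting 3x3 Cartan matrix is
[[2, -1, 0], [-1, 2, -2], [0, -1, 2]].
The roots have two lengths (squared-length ratio 2:1); the short ones are alpha_{3}. The associated Dynkin diagram is a chain of 3 nodes with a double edge at one end; the terminal node there is the unique short simple root (B_3), so the type is B_3 (the algebra so(7)).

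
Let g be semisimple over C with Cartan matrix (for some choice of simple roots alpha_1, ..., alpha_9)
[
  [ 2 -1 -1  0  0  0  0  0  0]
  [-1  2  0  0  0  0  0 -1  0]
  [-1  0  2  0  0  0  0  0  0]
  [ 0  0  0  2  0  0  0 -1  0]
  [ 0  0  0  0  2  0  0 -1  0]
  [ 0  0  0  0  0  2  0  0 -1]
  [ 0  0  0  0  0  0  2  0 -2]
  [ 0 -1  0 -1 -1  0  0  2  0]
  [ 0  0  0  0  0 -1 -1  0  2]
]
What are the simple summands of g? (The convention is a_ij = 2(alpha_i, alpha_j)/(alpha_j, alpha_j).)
The diagram associated to this matrix has two connected components: the simple roots {alpha_6, alpha_7, alpha_9} form a chain of 3 nodes with a double edge at one end; the terminal node there is the unique long simple root (C_3), and {alpha_1, alpha_2, alpha_3, alpha_4, alpha_5, alpha_8} form a chain of 4 nodes with a fork of two nodes at one end (D_6). A semisimple Lie algebra decomposes uniquely as the direct sum of simple ideals, one per connected component of its Dynkin diagram, so g ≅ C_3 ⊕ D_6 (dimension 21 + 66 = 87).

C_3 + D_6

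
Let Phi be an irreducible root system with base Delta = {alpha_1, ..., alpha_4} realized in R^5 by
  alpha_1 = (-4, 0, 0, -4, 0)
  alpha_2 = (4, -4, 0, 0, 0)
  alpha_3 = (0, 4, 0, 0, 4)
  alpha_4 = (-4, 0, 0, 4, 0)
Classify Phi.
Compute the Cartan integers a_ij = 2(alpha_i, alpha_j)/(alpha_j, alpha_j); the resulting 4x4 Cartan matrix is
[[2, -1, 0, 0], [-1, 2, -1, -1], [0, -1, 2, 0], [0, -1, 0, 2]].
All simple roots have the same length, so the diagram is simply laced. The associated Dynkin diagram is a chain of 2 nodes with a fork of two nodes at one end (D_4), so the type is D_4 (the algebra so(8)).

D_4 (so(8))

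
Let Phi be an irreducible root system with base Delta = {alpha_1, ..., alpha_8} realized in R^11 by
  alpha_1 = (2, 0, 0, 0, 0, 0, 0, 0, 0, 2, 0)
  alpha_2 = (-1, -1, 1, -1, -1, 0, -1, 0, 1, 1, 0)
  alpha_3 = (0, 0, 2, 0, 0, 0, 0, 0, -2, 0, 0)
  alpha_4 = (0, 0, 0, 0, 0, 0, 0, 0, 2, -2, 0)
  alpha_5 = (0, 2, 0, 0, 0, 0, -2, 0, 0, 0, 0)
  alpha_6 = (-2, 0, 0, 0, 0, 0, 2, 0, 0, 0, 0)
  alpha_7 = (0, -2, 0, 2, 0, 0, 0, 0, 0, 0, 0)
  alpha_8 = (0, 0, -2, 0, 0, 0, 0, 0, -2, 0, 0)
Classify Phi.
Compute the Cartan integers a_ij = 2(alpha_i, alpha_j)/(alpha_j, alpha_j); the resulting 8x8 Cartan matrix is
[[2, 0, 0, -1, 0, -1, 0, 0], [0, 2, 0, 0, 0, 0, 0, -1], [0, 0, 2, -1, 0, 0, 0, 0], [-1, 0, -1, 2, 0, 0, 0, -1], [0, 0, 0, 0, 2, -1, -1, 0], [-1, 0, 0, 0, -1, 2, 0, 0], [0, 0, 0, 0, -1, 0, 2, 0], [0, -1, 0, -1, 0, 0, 0, 2]].
All simple roots have the same length, so the diagram is simply laced. The associated Dynkin diagram is a chain of 7 nodes with one extra node attached to the third node from one end (E_8), so the type is E_8.

E_8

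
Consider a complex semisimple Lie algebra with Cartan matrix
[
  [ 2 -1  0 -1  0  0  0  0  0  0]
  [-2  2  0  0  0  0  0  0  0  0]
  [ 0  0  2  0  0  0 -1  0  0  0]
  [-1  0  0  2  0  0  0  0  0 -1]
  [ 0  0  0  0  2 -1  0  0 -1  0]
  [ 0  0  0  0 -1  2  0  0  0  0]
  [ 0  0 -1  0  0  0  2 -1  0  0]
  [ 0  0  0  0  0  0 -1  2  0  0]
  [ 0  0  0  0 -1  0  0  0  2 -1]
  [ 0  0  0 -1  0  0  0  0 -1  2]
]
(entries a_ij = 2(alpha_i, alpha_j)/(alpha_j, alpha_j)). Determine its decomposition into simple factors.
type A_3 + type C_7

The diagram associated to this matrix has two connected components: the simple roots {alpha_3, alpha_7, alpha_8} form a chain of 3 nodes with single edges (A_3), and {alpha_1, alpha_2, alpha_4, alpha_5, alpha_6, alpha_9, alpha_10} form a chain of 7 nodes with a double edge at one end; the terminal node there is the unique long simple root (C_7). A semisimple Lie algebra decomposes uniquely as the direct sum of simple ideals, one per connected component of its Dynkin diagram, so g ≅ A_3 ⊕ C_7 (dimension 15 + 105 = 120).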